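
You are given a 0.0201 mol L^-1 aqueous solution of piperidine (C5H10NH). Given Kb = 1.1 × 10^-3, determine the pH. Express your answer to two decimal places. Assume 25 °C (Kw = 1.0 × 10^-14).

C5H10NH + H2O ⇌ C5H10NH2+ + OH-
From the ICE table, Kb = [OH-]²/(0.0201 − [OH-]) = 1.1 × 10^-3.
Here C₀/Kb ≈ 18.3, so the small-[OH-] approximation fails. Use the quadratic:
[OH-] = [−0.0011 + √(0.0011² + 8.84e-05)]/2 = 4.18 × 10^-3 M
pOH = 2.38, so pH = 14.00 − pOH = 11.62

pH = 11.62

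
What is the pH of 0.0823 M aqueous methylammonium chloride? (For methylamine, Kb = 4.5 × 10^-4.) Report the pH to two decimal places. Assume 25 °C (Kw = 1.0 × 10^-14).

CH3NH3+ is the conjugate acid of the weak base CH3NH2.
Ka = Kw/Kb = 1.0×10^-14 / 4.5 × 10^-4 = 2.22 × 10^-11
Let x = [H+] at equilibrium. Ka = x²/(0.0823 − x).
Neglecting x in the denominator: x = √(2.22 × 10^-11 × 0.0823) = 1.35 × 10^-6 M
Check: 0.0016% ionized — well under 5%, approximation valid.
pH = −log(1.35 × 10^-6) = 5.87

pH = 5.87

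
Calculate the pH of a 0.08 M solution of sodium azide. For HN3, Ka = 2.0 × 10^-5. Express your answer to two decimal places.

pH = 8.80

N3- is the conjugate base of the weak acid HN3.
Kb = Kw/Ka = 1.0×10^-14 / 2.0 × 10^-5 = 5.00 × 10^-10
From the ICE table, Kb = x²/(0.08 − x) = 5.00 × 10^-10.
Since Kb ≪ C₀, x ≈ √(Kb·C₀) = 6.32 × 10^-6 M.
pOH = −log(6.32 × 10^-6) = 5.20; pH = 14.00 − 5.20 = 8.80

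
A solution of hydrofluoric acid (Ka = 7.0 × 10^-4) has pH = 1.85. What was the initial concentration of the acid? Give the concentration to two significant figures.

[H+] = 10^(-1.85) = 1.41 × 10^-2 M = x
Ka = x²/(C₀ − x) ⇒ C₀ = x + x²/Ka
C₀ = 1.41 × 10^-2 + (1.41 × 10^-2)²/(7.0 × 10^-4) = 2.98 × 10^-1 M

C₀ = 3.0 × 10^-1 M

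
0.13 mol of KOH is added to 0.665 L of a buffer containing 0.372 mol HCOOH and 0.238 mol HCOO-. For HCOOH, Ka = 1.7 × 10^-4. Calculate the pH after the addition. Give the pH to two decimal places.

After neutralization: n(HCOOH) = 0.242 mol, n(HCOO-) = 0.368 mol.
pKa = −log(1.7 × 10^-4) = 3.770
Henderson–Hasselbalch with mole ratio 0.368/0.242: pH = 3.770 + (+0.182)

pH = 3.95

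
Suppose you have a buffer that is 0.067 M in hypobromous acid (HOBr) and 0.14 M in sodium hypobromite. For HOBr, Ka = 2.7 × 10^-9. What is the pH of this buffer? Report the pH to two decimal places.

pKa = −log(2.7 × 10^-9) = 8.569
pH = pKa + log([A⁻]/[HA]) = 8.569 + log(0.14/0.067)
pH = 8.569 + (+0.320) = 8.89

pH = 8.89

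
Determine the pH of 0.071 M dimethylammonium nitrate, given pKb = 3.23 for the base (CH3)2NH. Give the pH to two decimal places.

(CH3)2NH2+ is the conjugate acid of the weak base (CH3)2NH.
Kb = 10^(−3.23) = 5.89 × 10^-4
Ka = Kw/Kb = 1.0×10^-14 / 5.89 × 10^-4 = 1.70 × 10^-11
From the ICE table, Ka = [H+]²/(0.071 − [H+]) = 1.70 × 10^-11.
Neglecting [H+] in the denominator: [H+] = √(1.70 × 10^-11 × 0.071) = 1.10 × 10^-6 M
([H+]/C₀ = 0.0015% < 5%, so the approximation holds.)
pH = −log(1.10 × 10^-6) = 5.96

pH = 5.96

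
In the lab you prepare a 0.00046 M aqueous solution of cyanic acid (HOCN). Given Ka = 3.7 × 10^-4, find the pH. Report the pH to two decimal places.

pH = 3.57

HOCN ⇌ OCN- + H+
From the ICE table, Ka = x²/(0.00046 − x) = 3.7 × 10^-4.
Here C₀/Ka ≈ 1.24, so the small-x approximation fails. Use the quadratic:
x = [−0.00037 + √(0.00037² + 6.81e-07)]/2 = 2.67 × 10^-4 M
pH = −log[H+] = −log(2.67 × 10^-4) = 3.57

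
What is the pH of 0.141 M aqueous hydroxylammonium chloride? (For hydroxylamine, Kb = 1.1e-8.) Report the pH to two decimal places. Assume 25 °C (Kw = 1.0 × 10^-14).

pH = 3.45

NH3OH+ is the conjugate acid of the weak base NH2OH.
Ka = Kw/Kb = 1.0×10^-14 / 1.1 × 10^-8 = 9.09 × 10^-7
Ka = x²/(0.141 − x) = 9.09 × 10^-7
Since Ka ≪ C₀, x ≈ √(Ka·C₀) = 3.58 × 10^-4 M.
pH = −log(3.58 × 10^-4) = 3.45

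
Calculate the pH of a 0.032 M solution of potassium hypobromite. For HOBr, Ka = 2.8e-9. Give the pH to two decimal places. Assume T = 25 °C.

OBr- is the conjugate base of the weak acid HOBr.
Kb = Kw/Ka = 1.0×10^-14 / 2.8 × 10^-9 = 3.57 × 10^-6
Kb = [OH-]²/(0.032 − [OH-]) = 3.57 × 10^-6
Neglecting [OH-] in the denominator: [OH-] = √(3.57 × 10^-6 × 0.032) = 3.38 × 10^-4 M
Check: 1.1% ionized — well under 5%, approximation valid.
pOH = −log(3.38 × 10^-4) = 3.47; pH = 14.00 − 3.47 = 10.53

pH = 10.53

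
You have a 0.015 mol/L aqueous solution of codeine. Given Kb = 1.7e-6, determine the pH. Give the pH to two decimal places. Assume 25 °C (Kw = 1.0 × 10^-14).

pH = 10.20

C18H21NO3 + H2O ⇌ C18H22NO3+ + OH-
Let x = [OH-] at equilibrium. Kb = x²/(0.015 − x).
Neglecting x in the denominator: x = √(1.7 × 10^-6 × 0.015) = 1.60 × 10^-4 M
pOH = 3.80, so pH = 14.00 − pOH = 10.20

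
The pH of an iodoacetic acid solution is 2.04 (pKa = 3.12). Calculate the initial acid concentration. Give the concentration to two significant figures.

[H+] = 10^(-2.04) = 9.12 × 10^-3 M = x
Ka = 10^(−3.12) = 7.59 × 10^-4
Ka = x²/(C₀ − x) ⇒ C₀ = x + x²/Ka
C₀ = 9.12 × 10^-3 + (9.12 × 10^-3)²/(7.59 × 10^-4) = 1.19 × 10^-1 M

C₀ = 1.2 × 10^-1 M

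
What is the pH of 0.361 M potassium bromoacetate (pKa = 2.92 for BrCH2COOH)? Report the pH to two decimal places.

pH = 8.24

BrCH2COO- is the conjugate base of the weak acid BrCH2COOH.
Ka = 10^(−2.92) = 1.20 × 10^-3
Kb = Kw/Ka = 1.0×10^-14 / 1.20 × 10^-3 = 8.33 × 10^-12
From the ICE table, Kb = x²/(0.361 − x) = 8.33 × 10^-12.
Assume x ≪ 0.361: x ≈ √(8.33 × 10^-12 × 0.361) = 1.73 × 10^-6 M
(x/C₀ = 0.00048% < 5%, so the approximation holds.)
pOH = −log(1.73 × 10^-6) = 5.76; pH = 14.00 − 5.76 = 8.24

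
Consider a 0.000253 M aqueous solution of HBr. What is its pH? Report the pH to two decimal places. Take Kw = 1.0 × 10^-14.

HBr is a strong acid and dissociates completely, so [H+] = 0.000253 M.
pH = -log(0.000253) = 3.60

pH = 3.60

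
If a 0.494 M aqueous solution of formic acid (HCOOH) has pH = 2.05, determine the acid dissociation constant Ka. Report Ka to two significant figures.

[H+] = 10^(-2.05) = 8.91 × 10^-3 M
At equilibrium [HA] = 0.494 − 8.91 × 10^-3 = 4.85 × 10^-1 M
Ka = [H+][A-]/[HA] = (8.91 × 10^-3)² / 4.85 × 10^-1 = 1.6 × 10^-4

Ka = 1.6 × 10^-4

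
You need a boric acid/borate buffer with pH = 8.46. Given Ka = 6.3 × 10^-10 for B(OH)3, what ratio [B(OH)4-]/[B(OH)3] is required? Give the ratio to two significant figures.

pKa = -log(6.3 × 10^-10) = 9.201
pH = pKa + log(r) ⇒ log(r) = 8.46 − 9.201 = -0.741
r = [B(OH)4-]/[B(OH)3] = 10^(-0.741) = 0.182

ratio = 0.18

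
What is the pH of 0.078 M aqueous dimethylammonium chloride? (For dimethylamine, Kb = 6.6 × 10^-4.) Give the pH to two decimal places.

pH = 5.96

(CH3)2NH2+ is the conjugate acid of the weak base (CH3)2NH.
Ka = Kw/Kb = 1.0×10^-14 / 6.6 × 10^-4 = 1.52 × 10^-11
Ka = x²/(0.078 − x) = 1.52 × 10^-11
Since Ka ≪ C₀, x ≈ √(Ka·C₀) = 1.09 × 10^-6 M.
pH = −log[H+] = −log(1.09 × 10^-6) = 5.96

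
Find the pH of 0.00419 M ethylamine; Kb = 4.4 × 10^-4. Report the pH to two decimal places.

C2H5NH2 + H2O ⇌ C2H5NH3+ + OH-
Let x = [OH-] at equilibrium. Kb = x²/(0.00419 − x).
x is not negligible relative to C₀; solve x² + 0.00044·x − 1.84e-06 = 0.
x = [−0.00044 + √(0.00044² + 7.37e-06)]/2 = 1.16 × 10^-3 M
pOH = 2.94, so pH = 14.00 − pOH = 11.06

pH = 11.06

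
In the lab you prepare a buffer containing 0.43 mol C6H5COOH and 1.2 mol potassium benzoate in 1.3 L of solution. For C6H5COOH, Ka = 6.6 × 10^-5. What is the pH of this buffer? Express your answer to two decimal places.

pKa = −log(6.6 × 10^-5) = 4.180
Using pH = pKa + log([base]/[acid]) with [base]/[acid] = 1.2/0.43:
pH = 4.180 + (+0.446) = 4.63

pH = 4.63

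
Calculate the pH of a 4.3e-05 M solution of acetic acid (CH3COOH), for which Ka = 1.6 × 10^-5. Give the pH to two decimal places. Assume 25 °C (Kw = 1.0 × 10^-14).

pH = 4.71

CH3COOH ⇌ CH3COO- + H+
From the ICE table, Ka = [H+]²/(4.3e-05 − [H+]) = 1.6 × 10^-5.
The 5% rule fails; solving [H+]² + Ka·[H+] − Ka·C₀ = 0 exactly:
[H+] = (−Ka + √(Ka² + 4·Ka·C₀))/2 = 1.94 × 10^-5 M
pH = −log[H+] = −log(1.94 × 10^-5) = 4.71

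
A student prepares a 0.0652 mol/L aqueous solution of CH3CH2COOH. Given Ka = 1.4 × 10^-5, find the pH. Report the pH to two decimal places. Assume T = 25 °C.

CH3CH2COOH ⇌ CH3CH2COO- + H+
Ka = [H+]²/(0.0652 − [H+]) = 1.4 × 10^-5
Neglecting [H+] in the denominator: [H+] = √(1.4 × 10^-5 × 0.0652) = 9.55 × 10^-4 M
pH = −log[H+] = −log(9.55 × 10^-4) = 3.02

pH = 3.02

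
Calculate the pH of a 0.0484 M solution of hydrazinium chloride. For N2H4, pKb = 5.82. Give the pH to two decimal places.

pH = 4.75

N2H5+ is the conjugate acid of the weak base N2H4.
Kb = 10^(−5.82) = 1.51 × 10^-6
Ka = Kw/Kb = 1.0×10^-14 / 1.51 × 10^-6 = 6.62 × 10^-9
Let x = [H+] at equilibrium. Ka = x²/(0.0484 − x).
Assume x ≪ 0.0484: x ≈ √(6.62 × 10^-9 × 0.0484) = 1.79 × 10^-5 M
(x/C₀ = 0.037% < 5%, so the approximation holds.)
pH = −log[H+] = −log(1.79 × 10^-5) = 4.75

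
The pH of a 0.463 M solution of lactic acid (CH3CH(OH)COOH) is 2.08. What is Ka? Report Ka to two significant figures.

Ka = 1.5 × 10^-4

[H+] = 10^(-2.08) = 8.32 × 10^-3 M
At equilibrium [HA] = 0.463 − 8.32 × 10^-3 = 4.55 × 10^-1 M
Ka = [H+][A-]/[HA] = (8.32 × 10^-3)² / 4.55 × 10^-1 = 1.5 × 10^-4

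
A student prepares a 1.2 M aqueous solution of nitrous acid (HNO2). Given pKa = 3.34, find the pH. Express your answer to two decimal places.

HNO2 ⇌ NO2- + H+
Ka = 10^(−3.34) = 4.57 × 10^-4
Let x = [H+] at equilibrium. Ka = x²/(1.2 − x).
Assume x ≪ 1.2: x ≈ √(4.57 × 10^-4 × 1.2) = 2.34 × 10^-2 M
pH = −log(2.34 × 10^-2) = 1.63

pH = 1.63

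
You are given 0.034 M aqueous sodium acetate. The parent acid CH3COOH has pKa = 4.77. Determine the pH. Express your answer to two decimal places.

CH3COO- is the conjugate base of the weak acid CH3COOH.
Ka = 10^(−4.77) = 1.70 × 10^-5
Kb = Kw/Ka = 1.0×10^-14 / 1.70 × 10^-5 = 5.88 × 10^-10
From the ICE table, Kb = x²/(0.034 − x) = 5.88 × 10^-10.
Neglecting x in the denominator: x = √(5.88 × 10^-10 × 0.034) = 4.47 × 10^-6 M
Check: 0.013% ionized — well under 5%, approximation valid.
pOH = −log(4.47 × 10^-6) = 5.35; pH = 14.00 − 5.35 = 8.65

pH = 8.65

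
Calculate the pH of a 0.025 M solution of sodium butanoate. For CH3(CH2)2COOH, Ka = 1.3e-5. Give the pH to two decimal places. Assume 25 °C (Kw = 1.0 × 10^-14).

CH3(CH2)2COO- is the conjugate base of the weak acid CH3(CH2)2COOH.
Kb = Kw/Ka = 1.0×10^-14 / 1.3 × 10^-5 = 7.69 × 10^-10
Let x = [OH-] at equilibrium. Kb = x²/(0.025 − x).
Neglecting x in the denominator: x = √(7.69 × 10^-10 × 0.025) = 4.38 × 10^-6 M
(x/C₀ = 0.018% < 5%, so the approximation holds.)
pOH = −log(4.38 × 10^-6) = 5.36; pH = 14.00 − 5.36 = 8.64

pH = 8.64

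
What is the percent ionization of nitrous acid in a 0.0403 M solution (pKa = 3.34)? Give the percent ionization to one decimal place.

HNO2 ⇌ NO2- + H+; let x = [H+] at equilibrium.
Ka = 10^(−3.34) = 4.57 × 10^-4
Ka = x²/(C₀ − x); solving the quadratic gives x = 4.07 × 10^-3 M.
Fraction ionized = 4.07 × 10^-3 / 0.0403 = 0.1010 → 10.1%

10.1%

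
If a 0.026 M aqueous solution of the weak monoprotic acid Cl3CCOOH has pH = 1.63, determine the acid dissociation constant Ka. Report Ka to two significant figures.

Ka = 2.1 × 10^-1

[H+] = 10^(-1.63) = 2.34 × 10^-2 M
At equilibrium [HA] = 0.026 − 2.34 × 10^-2 = 2.60 × 10^-3 M
Ka = [H+][A-]/[HA] = (2.34 × 10^-2)² / 2.60 × 10^-3 = 2.1 × 10^-1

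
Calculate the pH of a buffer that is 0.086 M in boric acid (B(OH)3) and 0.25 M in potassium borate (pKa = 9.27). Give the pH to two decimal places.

pH = pKa + log([A⁻]/[HA]) = 9.27 + log(0.25/0.086)
pH = 9.27 + (+0.463) = 9.73

pH = 9.73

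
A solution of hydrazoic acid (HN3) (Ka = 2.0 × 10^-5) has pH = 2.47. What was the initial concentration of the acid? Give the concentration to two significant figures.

[H+] = 10^(-2.47) = 3.39 × 10^-3 M = x
Ka = x²/(C₀ − x) ⇒ C₀ = x + x²/Ka
C₀ = 3.39 × 10^-3 + (3.39 × 10^-3)²/(2.0 × 10^-5) = 5.78 × 10^-1 M

C₀ = 5.8 × 10^-1 M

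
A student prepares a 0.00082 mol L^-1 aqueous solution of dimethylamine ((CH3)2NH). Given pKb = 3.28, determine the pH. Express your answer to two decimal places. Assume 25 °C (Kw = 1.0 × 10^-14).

pH = 10.65

(CH3)2NH + H2O ⇌ (CH3)2NH2+ + OH-
Kb = 10^(−3.28) = 5.25 × 10^-4
From the ICE table, Kb = x²/(0.00082 − x) = 5.25 × 10^-4.
x is not negligible relative to C₀; solve x² + 0.000525·x − 4.3e-07 = 0.
x = [−0.000525 + √(0.000525² + 1.72e-06)]/2 = 4.44 × 10^-4 M
pOH = 3.35, so pH = 14.00 − pOH = 10.65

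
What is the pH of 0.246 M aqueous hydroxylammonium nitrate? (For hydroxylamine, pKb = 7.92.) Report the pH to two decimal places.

pH = 3.34

NH3OH+ is the conjugate acid of the weak base NH2OH.
Kb = 10^(−7.92) = 1.20 × 10^-8
Ka = Kw/Kb = 1.0×10^-14 / 1.20 × 10^-8 = 8.33 × 10^-7
Let x = [H+] at equilibrium. Ka = x²/(0.246 − x).
Neglecting x in the denominator: x = √(8.33 × 10^-7 × 0.246) = 4.53 × 10^-4 M
Check: 0.18% ionized — well under 5%, approximation valid.
pH = −log(4.53 × 10^-4) = 3.34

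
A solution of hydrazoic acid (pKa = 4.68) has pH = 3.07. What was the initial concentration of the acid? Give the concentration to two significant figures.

C₀ = 3.6 × 10^-2 M

[H+] = 10^(-3.07) = 8.51 × 10^-4 M = x
Ka = 10^(−4.68) = 2.09 × 10^-5
Ka = x²/(C₀ − x) ⇒ C₀ = x + x²/Ka
C₀ = 8.51 × 10^-4 + (8.51 × 10^-4)²/(2.09 × 10^-5) = 3.55 × 10^-2 M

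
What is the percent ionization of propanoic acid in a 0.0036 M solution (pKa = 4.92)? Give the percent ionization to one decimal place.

5.6%

CH3CH2COOH ⇌ CH3CH2COO- + H+; let x = [H+] at equilibrium.
Ka = 10^(−4.92) = 1.20 × 10^-5
Ka = x²/(C₀ − x); solving the quadratic gives x = 2.02 × 10^-4 M.
Fraction ionized = 2.02 × 10^-4 / 0.0036 = 0.0561 → 5.6%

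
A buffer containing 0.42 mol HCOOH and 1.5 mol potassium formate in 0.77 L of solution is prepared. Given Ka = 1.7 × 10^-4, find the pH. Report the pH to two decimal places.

pKa = −log(1.7 × 10^-4) = 3.770
Henderson–Hasselbalch: pH = pKa + log([HCOO-]/[HCOOH]) = 3.770 + log(1.5/0.42)
pH = 3.770 + (+0.553) = 4.32

pH = 4.32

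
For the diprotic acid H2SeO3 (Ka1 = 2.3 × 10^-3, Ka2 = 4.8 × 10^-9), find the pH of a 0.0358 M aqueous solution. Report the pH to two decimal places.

pH = 2.10

Ka1 ≫ Ka2, so treat the first dissociation as the only significant source of H+.
Ka1 = x²/(0.0358 − x) = 2.3 × 10^-3
Solving the quadratic: x = (−Ka1 + √(Ka1² + 4·Ka1·C₀))/2 = 8.00 × 10^-3 M
pH = −log(8.00 × 10^-3) = 2.10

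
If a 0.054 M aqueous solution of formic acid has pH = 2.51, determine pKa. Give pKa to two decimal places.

pKa = 3.73

[H+] = 10^(-2.51) = 3.09 × 10^-3 M
At equilibrium [HA] = 0.054 − 3.09 × 10^-3 = 5.09 × 10^-2 M
Ka = [H+][A-]/[HA] = (3.09 × 10^-3)² / 5.09 × 10^-2 = 1.88 × 10^-4
pKa = -log(1.88 × 10^-4) = 3.73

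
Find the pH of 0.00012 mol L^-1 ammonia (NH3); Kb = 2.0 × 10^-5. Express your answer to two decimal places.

NH3 + H2O ⇌ NH4+ + OH-
Kb = [OH-]²/(0.00012 − [OH-]) = 2.0 × 10^-5
[OH-] is not negligible relative to C₀; solve [OH-]² + 2e-05·[OH-] − 2.4e-09 = 0.
[OH-] = [−2e-05 + √(2e-05² + 9.6e-09)]/2 = 4.00 × 10^-5 M
pOH = 4.40, so pH = 14.00 − pOH = 9.60

pH = 9.60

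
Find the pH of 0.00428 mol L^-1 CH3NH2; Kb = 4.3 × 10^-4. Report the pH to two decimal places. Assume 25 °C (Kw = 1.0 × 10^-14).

pH = 11.06

CH3NH2 + H2O ⇌ CH3NH3+ + OH-
Kb = [OH-]²/(0.00428 − [OH-]) = 4.3 × 10^-4
The 5% rule fails; solving [OH-]² + Kb·[OH-] − Kb·C₀ = 0 exactly:
[OH-] = (−Kb + √(Kb² + 4·Kb·C₀))/2 = 1.16 × 10^-3 M
pOH = −log(1.16 × 10^-3) = 2.94; pH = 14.00 − 2.94 = 11.06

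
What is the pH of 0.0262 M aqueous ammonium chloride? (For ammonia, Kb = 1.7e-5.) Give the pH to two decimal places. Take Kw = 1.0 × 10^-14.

pH = 5.41

NH4+ is the conjugate acid of the weak base NH3.
Ka = Kw/Kb = 1.0×10^-14 / 1.7 × 10^-5 = 5.88 × 10^-10
Ka = x²/(0.0262 − x) = 5.88 × 10^-10
Assume x ≪ 0.0262: x ≈ √(5.88 × 10^-10 × 0.0262) = 3.92 × 10^-6 M
(x/C₀ = 0.015% < 5%, so the approximation holds.)
pH = −log(3.92 × 10^-6) = 5.41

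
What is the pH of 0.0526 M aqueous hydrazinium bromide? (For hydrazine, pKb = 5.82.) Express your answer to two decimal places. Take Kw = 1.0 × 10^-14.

pH = 4.73

N2H5+ is the conjugate acid of the weak base N2H4.
Kb = 10^(−5.82) = 1.51 × 10^-6
Ka = Kw/Kb = 1.0×10^-14 / 1.51 × 10^-6 = 6.62 × 10^-9
Ka = x²/(0.0526 − x) = 6.62 × 10^-9
Neglecting x in the denominator: x = √(6.62 × 10^-9 × 0.0526) = 1.87 × 10^-5 M
(x/C₀ = 0.035% < 5%, so the approximation holds.)
pH = −log(1.87 × 10^-5) = 4.73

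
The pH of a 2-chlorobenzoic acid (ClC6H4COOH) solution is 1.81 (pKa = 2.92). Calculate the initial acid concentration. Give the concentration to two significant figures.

[H+] = 10^(-1.81) = 1.55 × 10^-2 M = x
Ka = 10^(−2.92) = 1.20 × 10^-3
Ka = x²/(C₀ − x) ⇒ C₀ = x + x²/Ka
C₀ = 1.55 × 10^-2 + (1.55 × 10^-2)²/(1.20 × 10^-3) = 2.16 × 10^-1 M

C₀ = 2.2 × 10^-1 M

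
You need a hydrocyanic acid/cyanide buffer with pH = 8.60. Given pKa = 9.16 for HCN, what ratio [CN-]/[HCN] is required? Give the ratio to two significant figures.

ratio = 0.28

pH = pKa + log(r) ⇒ log(r) = 8.60 − 9.16 = -0.56
r = [CN-]/[HCN] = 10^(-0.56) = 0.275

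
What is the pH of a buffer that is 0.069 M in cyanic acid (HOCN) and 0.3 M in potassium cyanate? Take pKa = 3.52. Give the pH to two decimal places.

Using pH = pKa + log([base]/[acid]) with [base]/[acid] = 0.3/0.069:
pH = 3.52 + (+0.638) = 4.16

pH = 4.16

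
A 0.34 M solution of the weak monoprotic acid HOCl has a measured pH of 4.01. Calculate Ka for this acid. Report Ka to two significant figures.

Ka = 2.8 × 10^-8

[H+] = 10^(-4.01) = 9.77 × 10^-5 M
At equilibrium [HA] = 0.34 − 9.77 × 10^-5 = 3.40 × 10^-1 M
Ka = [H+][A-]/[HA] = (9.77 × 10^-5)² / 3.40 × 10^-1 = 2.8 × 10^-8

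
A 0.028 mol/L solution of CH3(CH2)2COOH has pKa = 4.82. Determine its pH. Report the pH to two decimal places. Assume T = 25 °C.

CH3(CH2)2COOH ⇌ CH3(CH2)2COO- + H+
Ka = 10^(−4.82) = 1.51 × 10^-5
From the ICE table, Ka = [H+]²/(0.028 − [H+]) = 1.51 × 10^-5.
Neglecting [H+] in the denominator: [H+] = √(1.51 × 10^-5 × 0.028) = 6.50 × 10^-4 M
pH = −log(6.50 × 10^-4) = 3.19

pH = 3.19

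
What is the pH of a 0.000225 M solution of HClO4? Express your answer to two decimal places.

HClO4 is a strong acid and dissociates completely, so [H+] = 0.000225 M.
pH = -log(0.000225) = 3.65

pH = 3.65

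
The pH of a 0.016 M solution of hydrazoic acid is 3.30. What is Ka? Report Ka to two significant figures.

[H+] = 10^(-3.30) = 5.01 × 10^-4 M
At equilibrium [HA] = 0.016 − 5.01 × 10^-4 = 1.55 × 10^-2 M
Ka = [H+][A-]/[HA] = (5.01 × 10^-4)² / 1.55 × 10^-2 = 1.6 × 10^-5

Ka = 1.6 × 10^-5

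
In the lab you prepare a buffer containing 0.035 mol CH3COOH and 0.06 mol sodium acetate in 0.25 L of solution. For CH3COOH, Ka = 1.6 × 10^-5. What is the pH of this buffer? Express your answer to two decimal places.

pH = 5.03

pKa = −log(1.6 × 10^-5) = 4.796
Henderson–Hasselbalch: pH = pKa + log([CH3COO-]/[CH3COOH]) = 4.796 + log(0.06/0.035)
pH = 4.796 + (+0.234) = 5.03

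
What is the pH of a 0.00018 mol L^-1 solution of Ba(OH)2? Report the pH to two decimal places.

pH = 10.56

Ba(OH)2 is a strong base (each formula unit releases 2 OH-); [OH-] = 0.00036 M.
pOH = -log(0.00036) = 3.44
pH = 14.00 - 3.44 = 10.56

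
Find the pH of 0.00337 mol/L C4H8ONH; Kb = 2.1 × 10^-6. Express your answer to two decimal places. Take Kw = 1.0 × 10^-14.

pH = 9.92

C4H8ONH + H2O ⇌ C4H8ONH2+ + OH-
From the ICE table, Kb = x²/(0.00337 − x) = 2.1 × 10^-6.
Since Kb ≪ C₀, x ≈ √(Kb·C₀) = 8.41 × 10^-5 M.
Check: 2.5% ionized — well under 5%, approximation valid.
pOH = 4.08, so pH = 14.00 − pOH = 9.92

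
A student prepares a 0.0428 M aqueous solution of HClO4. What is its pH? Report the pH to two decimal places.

pH = 1.37

HClO4 is a strong acid and dissociates completely, so [H+] = 0.0428 M.
pH = -log(0.0428) = 1.37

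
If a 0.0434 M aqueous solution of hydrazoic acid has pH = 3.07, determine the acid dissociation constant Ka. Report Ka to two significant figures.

[H+] = 10^(-3.07) = 8.51 × 10^-4 M
At equilibrium [HA] = 0.0434 − 8.51 × 10^-4 = 4.25 × 10^-2 M
Ka = [H+][A-]/[HA] = (8.51 × 10^-4)² / 4.25 × 10^-2 = 1.7 × 10^-5

Ka = 1.7 × 10^-5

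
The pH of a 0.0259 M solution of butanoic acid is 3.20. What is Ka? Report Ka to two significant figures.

[H+] = 10^(-3.20) = 6.31 × 10^-4 M
At equilibrium [HA] = 0.0259 − 6.31 × 10^-4 = 2.53 × 10^-2 M
Ka = [H+][A-]/[HA] = (6.31 × 10^-4)² / 2.53 × 10^-2 = 1.6 × 10^-5

Ka = 1.6 × 10^-5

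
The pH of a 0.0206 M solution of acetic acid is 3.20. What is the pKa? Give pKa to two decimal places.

pKa = 4.70

[H+] = 10^(-3.20) = 6.31 × 10^-4 M
At equilibrium [HA] = 0.0206 − 6.31 × 10^-4 = 2.00 × 10^-2 M
Ka = [H+][A-]/[HA] = (6.31 × 10^-4)² / 2.00 × 10^-2 = 1.99 × 10^-5
pKa = -log(1.99 × 10^-5) = 4.70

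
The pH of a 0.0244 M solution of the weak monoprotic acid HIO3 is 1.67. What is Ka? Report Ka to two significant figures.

[H+] = 10^(-1.67) = 2.14 × 10^-2 M
At equilibrium [HA] = 0.0244 − 2.14 × 10^-2 = 3.00 × 10^-3 M
Ka = [H+][A-]/[HA] = (2.14 × 10^-2)² / 3.00 × 10^-3 = 1.5 × 10^-1

Ka = 1.5 × 10^-1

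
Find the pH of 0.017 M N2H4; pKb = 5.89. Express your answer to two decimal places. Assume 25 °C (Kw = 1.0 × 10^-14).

pH = 10.17

N2H4 + H2O ⇌ N2H5+ + OH-
Kb = 10^(−5.89) = 1.29 × 10^-6
Kb = x²/(0.017 − x) = 1.29 × 10^-6
Assume x ≪ 0.017: x ≈ √(1.29 × 10^-6 × 0.017) = 1.48 × 10^-4 M
Check: 0.87% ionized — well under 5%, approximation valid.
pOH = 3.83, so pH = 14.00 − pOH = 10.17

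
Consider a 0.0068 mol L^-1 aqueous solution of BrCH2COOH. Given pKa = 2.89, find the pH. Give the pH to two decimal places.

pH = 2.62

BrCH2COOH ⇌ BrCH2COO- + H+
Ka = 10^(−2.89) = 1.29 × 10^-3
Ka = [H+]²/(0.0068 − [H+]) = 1.29 × 10^-3
[H+] is not negligible relative to C₀; solve [H+]² + 0.00129·[H+] − 8.77e-06 = 0.
[H+] = (−Ka + √(Ka² + 4·Ka·C₀))/2 = 2.39 × 10^-3 M
pH = −log(2.39 × 10^-3) = 2.62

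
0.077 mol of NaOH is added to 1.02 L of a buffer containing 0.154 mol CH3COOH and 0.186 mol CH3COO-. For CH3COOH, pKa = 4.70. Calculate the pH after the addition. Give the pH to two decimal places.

After neutralization: n(CH3COOH) = 0.077 mol, n(CH3COO-) = 0.263 mol.
Henderson–Hasselbalch with mole ratio 0.263/0.077: pH = 4.70 + (+0.533)

pH = 5.23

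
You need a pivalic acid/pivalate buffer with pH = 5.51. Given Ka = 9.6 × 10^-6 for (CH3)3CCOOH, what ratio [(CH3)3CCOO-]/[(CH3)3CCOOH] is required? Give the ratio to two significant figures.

ratio = 3.1

pKa = -log(9.6 × 10^-6) = 5.018
pH = pKa + log(r) ⇒ log(r) = 5.51 − 5.018 = +0.492
r = [(CH3)3CCOO-]/[(CH3)3CCOOH] = 10^(+0.492) = 3.1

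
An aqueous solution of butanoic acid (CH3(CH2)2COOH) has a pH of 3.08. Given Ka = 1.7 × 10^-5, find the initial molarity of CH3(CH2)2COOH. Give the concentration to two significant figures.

C₀ = 4.2 × 10^-2 M

[H+] = 10^(-3.08) = 8.32 × 10^-4 M = x
Ka = x²/(C₀ − x) ⇒ C₀ = x + x²/Ka
C₀ = 8.32 × 10^-4 + (8.32 × 10^-4)²/(1.7 × 10^-5) = 4.16 × 10^-2 M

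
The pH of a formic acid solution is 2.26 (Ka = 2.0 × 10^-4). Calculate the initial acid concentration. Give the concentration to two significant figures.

C₀ = 1.6 × 10^-1 M

[H+] = 10^(-2.26) = 5.50 × 10^-3 M = x
Ka = x²/(C₀ − x) ⇒ C₀ = x + x²/Ka
C₀ = 5.50 × 10^-3 + (5.50 × 10^-3)²/(2.0 × 10^-4) = 1.57 × 10^-1 M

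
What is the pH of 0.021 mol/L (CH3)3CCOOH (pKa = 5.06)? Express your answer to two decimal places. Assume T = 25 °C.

pH = 3.37

(CH3)3CCOOH ⇌ (CH3)3CCOO- + H+
Ka = 10^(−5.06) = 8.71 × 10^-6
Let x = [H+] at equilibrium. Ka = x²/(0.021 − x).
Since Ka ≪ C₀, x ≈ √(Ka·C₀) = 4.28 × 10^-4 M.
Check: 2% ionized — well under 5%, approximation valid.
pH = −log[H+] = −log(4.28 × 10^-4) = 3.37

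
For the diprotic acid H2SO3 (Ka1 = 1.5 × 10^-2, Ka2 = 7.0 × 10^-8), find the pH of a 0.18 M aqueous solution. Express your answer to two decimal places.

pH = 1.35

Ka1 ≫ Ka2, so treat the first dissociation as the only significant source of H+.
Ka1 = x²/(0.18 − x) = 1.5 × 10^-2
Solving the quadratic: x = (−Ka1 + √(Ka1² + 4·Ka1·C₀))/2 = 4.50 × 10^-2 M
pH = −log(4.50 × 10^-2) = 1.35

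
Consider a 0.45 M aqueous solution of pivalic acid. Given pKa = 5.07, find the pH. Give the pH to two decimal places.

pH = 2.71

(CH3)3CCOOH ⇌ (CH3)3CCOO- + H+
Ka = 10^(−5.07) = 8.51 × 10^-6
From the ICE table, Ka = x²/(0.45 − x) = 8.51 × 10^-6.
Assume x ≪ 0.45: x ≈ √(8.51 × 10^-6 × 0.45) = 1.96 × 10^-3 M
pH = −log(1.96 × 10^-3) = 2.71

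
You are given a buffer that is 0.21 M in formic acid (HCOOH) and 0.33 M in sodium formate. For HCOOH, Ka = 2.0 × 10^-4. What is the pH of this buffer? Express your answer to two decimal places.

pKa = −log(2.0 × 10^-4) = 3.699
pH = pKa + log([A⁻]/[HA]) = 3.699 + log(0.33/0.21)
pH = 3.699 + (+0.196) = 3.90

pH = 3.90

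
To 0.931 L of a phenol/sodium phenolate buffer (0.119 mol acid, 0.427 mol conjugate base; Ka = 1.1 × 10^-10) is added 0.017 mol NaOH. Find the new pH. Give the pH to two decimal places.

pH = 10.60

OH- converts C6H5OH to C6H5O-: C6H5OH → 0.102 mol, C6H5O- → 0.444 mol.
pKa = −log(1.1 × 10^-10) = 9.959
Henderson–Hasselbalch with mole ratio 0.444/0.102: pH = 9.959 + (+0.639)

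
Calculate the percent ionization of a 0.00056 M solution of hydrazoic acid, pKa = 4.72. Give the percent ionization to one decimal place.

16.8%

HN3 ⇌ N3- + H+; let x = [H+] at equilibrium.
Ka = 10^(−4.72) = 1.91 × 10^-5
Ka = x²/(C₀ − x); solving the quadratic gives x = 9.43 × 10^-5 M.
Fraction ionized = 9.43 × 10^-5 / 0.00056 = 0.1684 → 16.8%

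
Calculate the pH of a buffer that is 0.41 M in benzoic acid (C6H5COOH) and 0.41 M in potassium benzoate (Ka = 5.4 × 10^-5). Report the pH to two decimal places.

pKa = −log(5.4 × 10^-5) = 4.268
Henderson–Hasselbalch: pH = pKa + log([C6H5COO-]/[C6H5COOH]) = 4.268 + log(0.41/0.41)
pH = 4.268 + (+0.000) = 4.27

pH = 4.27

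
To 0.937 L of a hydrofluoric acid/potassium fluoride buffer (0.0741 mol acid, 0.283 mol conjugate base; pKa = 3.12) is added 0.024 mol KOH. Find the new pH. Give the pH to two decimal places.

pH = 3.91

After neutralization: n(HF) = 0.0501 mol, n(F-) = 0.307 mol.
pH = pKa + log(n_F-/n_HF) = 3.12 + log(0.307/0.0501) = 3.12 + (+0.787)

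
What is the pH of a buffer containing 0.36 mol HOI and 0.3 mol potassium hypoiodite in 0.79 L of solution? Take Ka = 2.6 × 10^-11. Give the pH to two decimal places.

pH = 10.51

pKa = −log(2.6 × 10^-11) = 10.585
Henderson–Hasselbalch: pH = pKa + log([OI-]/[HOI]) = 10.585 + log(0.3/0.36)
pH = 10.585 + (-0.079) = 10.51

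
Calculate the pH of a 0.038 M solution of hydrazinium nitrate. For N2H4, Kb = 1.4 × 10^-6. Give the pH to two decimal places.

pH = 4.78

N2H5+ is the conjugate acid of the weak base N2H4.
Ka = Kw/Kb = 1.0×10^-14 / 1.4 × 10^-6 = 7.14 × 10^-9
From the ICE table, Ka = x²/(0.038 − x) = 7.14 × 10^-9.
Assume x ≪ 0.038: x ≈ √(7.14 × 10^-9 × 0.038) = 1.65 × 10^-5 M
Check: 0.043% ionized — well under 5%, approximation valid.
pH = −log(1.65 × 10^-5) = 4.78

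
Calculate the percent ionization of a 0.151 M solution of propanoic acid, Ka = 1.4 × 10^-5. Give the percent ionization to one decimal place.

CH3CH2COOH ⇌ CH3CH2COO- + H+; let x = [H+] at equilibrium.
x ≈ √(Ka·C₀) = √(1.4 × 10^-5 × 0.151) = 1.45 × 10^-3 M
Fraction ionized = 1.45 × 10^-3 / 0.151 = 0.0096 → 1.0%

1.0%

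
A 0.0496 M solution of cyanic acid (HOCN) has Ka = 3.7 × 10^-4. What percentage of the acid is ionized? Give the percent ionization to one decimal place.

HOCN ⇌ OCN- + H+; let x = [H+] at equilibrium.
Ka = x²/(C₀ − x); solving the quadratic gives x = 4.10 × 10^-3 M.
Fraction ionized = 4.10 × 10^-3 / 0.0496 = 0.0827 → 8.3%

8.3%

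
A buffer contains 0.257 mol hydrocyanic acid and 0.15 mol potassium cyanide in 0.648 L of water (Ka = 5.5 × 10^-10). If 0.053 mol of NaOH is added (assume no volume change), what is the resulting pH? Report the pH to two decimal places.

After neutralization: n(HCN) = 0.204 mol, n(CN-) = 0.203 mol.
pKa = −log(5.5 × 10^-10) = 9.260
Henderson–Hasselbalch with mole ratio 0.203/0.204: pH = 9.260 + (-0.002)

pH = 9.26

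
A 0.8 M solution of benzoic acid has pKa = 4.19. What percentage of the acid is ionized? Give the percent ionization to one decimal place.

0.9%

C6H5COOH ⇌ C6H5COO- + H+; let x = [H+] at equilibrium.
Ka = 10^(−4.19) = 6.46 × 10^-5
x ≈ √(Ka·C₀) = √(6.46 × 10^-5 × 0.8) = 7.19 × 10^-3 M
% ionization = x/C₀ × 100% = 7.19 × 10^-3/0.8 × 100% = 0.9%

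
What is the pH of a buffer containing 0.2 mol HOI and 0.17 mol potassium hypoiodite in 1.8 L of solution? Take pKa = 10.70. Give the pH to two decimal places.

pH = 10.63

pH = pKa + log([A⁻]/[HA]) = 10.70 + log(0.17/0.2)
pH = 10.70 + (-0.071) = 10.63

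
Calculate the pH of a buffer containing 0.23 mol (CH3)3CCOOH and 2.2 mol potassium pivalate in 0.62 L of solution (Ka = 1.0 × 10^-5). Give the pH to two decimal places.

pH = 5.98

pKa = −log(1.0 × 10^-5) = 5.000
Henderson–Hasselbalch: pH = pKa + log([(CH3)3CCOO-]/[(CH3)3CCOOH]) = 5.000 + log(2.2/0.23)
pH = 5.000 + (+0.981) = 5.98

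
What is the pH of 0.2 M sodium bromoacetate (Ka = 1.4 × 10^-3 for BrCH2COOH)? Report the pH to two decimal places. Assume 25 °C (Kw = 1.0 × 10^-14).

BrCH2COO- is the conjugate base of the weak acid BrCH2COOH.
Kb = Kw/Ka = 1.0×10^-14 / 1.4 × 10^-3 = 7.14 × 10^-12
From the ICE table, Kb = [OH-]²/(0.2 − [OH-]) = 7.14 × 10^-12.
Neglecting [OH-] in the denominator: [OH-] = √(7.14 × 10^-12 × 0.2) = 1.19 × 10^-6 M
pOH = −log(1.19 × 10^-6) = 5.92; pH = 14.00 − 5.92 = 8.08

pH = 8.08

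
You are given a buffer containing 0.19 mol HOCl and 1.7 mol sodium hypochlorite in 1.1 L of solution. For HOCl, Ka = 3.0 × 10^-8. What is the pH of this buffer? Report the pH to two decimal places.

pKa = −log(3.0 × 10^-8) = 7.523
Henderson–Hasselbalch: pH = pKa + log([OCl-]/[HOCl]) = 7.523 + log(1.7/0.19)
pH = 7.523 + (+0.952) = 8.47

pH = 8.47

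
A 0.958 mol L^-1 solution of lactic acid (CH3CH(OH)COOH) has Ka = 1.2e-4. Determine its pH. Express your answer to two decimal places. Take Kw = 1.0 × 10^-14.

pH = 1.97

CH3CH(OH)COOH ⇌ CH3CH(OH)COO- + H+
Let x = [H+] at equilibrium. Ka = x²/(0.958 − x).
Neglecting x in the denominator: x = √(1.2 × 10^-4 × 0.958) = 1.07 × 10^-2 M
pH = −log[H+] = −log(1.07 × 10^-2) = 1.97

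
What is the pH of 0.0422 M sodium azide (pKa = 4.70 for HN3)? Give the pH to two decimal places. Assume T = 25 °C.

N3- is the conjugate base of the weak acid HN3.
Ka = 10^(−4.70) = 2.00 × 10^-5
Kb = Kw/Ka = 1.0×10^-14 / 2.00 × 10^-5 = 5.00 × 10^-10
From the ICE table, Kb = [OH-]²/(0.0422 − [OH-]) = 5.00 × 10^-10.
Assume [OH-] ≪ 0.0422: [OH-] ≈ √(5.00 × 10^-10 × 0.0422) = 4.59 × 10^-6 M
pOH = 5.34, so pH = 14.00 − pOH = 8.66

pH = 8.66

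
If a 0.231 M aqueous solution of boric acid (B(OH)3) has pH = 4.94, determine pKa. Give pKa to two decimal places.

[H+] = 10^(-4.94) = 1.15 × 10^-5 M
At equilibrium [HA] = 0.231 − 1.15 × 10^-5 = 2.31 × 10^-1 M
Ka = [H+][A-]/[HA] = (1.15 × 10^-5)² / 2.31 × 10^-1 = 5.73 × 10^-10
pKa = -log(5.73 × 10^-10) = 9.24

pKa = 9.24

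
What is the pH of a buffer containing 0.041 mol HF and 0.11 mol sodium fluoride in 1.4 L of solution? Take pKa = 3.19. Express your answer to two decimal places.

pH = 3.62

pH = pKa + log([A⁻]/[HA]) = 3.19 + log(0.11/0.041)
pH = 3.19 + (+0.429) = 3.62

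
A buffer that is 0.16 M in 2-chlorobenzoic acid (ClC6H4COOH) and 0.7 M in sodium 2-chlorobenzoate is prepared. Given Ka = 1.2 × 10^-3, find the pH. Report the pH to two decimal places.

pH = 3.56

pKa = −log(1.2 × 10^-3) = 2.921
Henderson–Hasselbalch: pH = pKa + log([ClC6H4COO-]/[ClC6H4COOH]) = 2.921 + log(0.7/0.16)
pH = 2.921 + (+0.641) = 3.56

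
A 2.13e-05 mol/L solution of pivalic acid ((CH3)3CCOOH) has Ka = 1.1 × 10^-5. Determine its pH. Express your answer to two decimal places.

(CH3)3CCOOH ⇌ (CH3)3CCOO- + H+
Ka = [H+]²/(2.13e-05 − [H+]) = 1.1 × 10^-5
The 5% rule fails; solving [H+]² + Ka·[H+] − Ka·C₀ = 0 exactly:
[H+] = [−1.1e-05 + √(1.1e-05² + 9.37e-10)]/2 = 1.08 × 10^-5 M
pH = −log[H+] = −log(1.08 × 10^-5) = 4.97

pH = 4.97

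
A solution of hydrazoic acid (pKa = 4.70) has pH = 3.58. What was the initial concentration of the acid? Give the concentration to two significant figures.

C₀ = 3.7 × 10^-3 M

[H+] = 10^(-3.58) = 2.63 × 10^-4 M = x
Ka = 10^(−4.70) = 2.00 × 10^-5
Ka = x²/(C₀ − x) ⇒ C₀ = x + x²/Ka
C₀ = 2.63 × 10^-4 + (2.63 × 10^-4)²/(2.00 × 10^-5) = 3.72 × 10^-3 M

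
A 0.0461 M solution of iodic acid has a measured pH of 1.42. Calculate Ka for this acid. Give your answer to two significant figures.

[H+] = 10^(-1.42) = 3.80 × 10^-2 M
At equilibrium [HA] = 0.0461 − 3.80 × 10^-2 = 8.10 × 10^-3 M
Ka = [H+][A-]/[HA] = (3.80 × 10^-2)² / 8.10 × 10^-3 = 1.8 × 10^-1

Ka = 1.8 × 10^-1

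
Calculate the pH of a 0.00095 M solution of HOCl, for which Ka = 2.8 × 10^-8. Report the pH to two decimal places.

HOCl ⇌ OCl- + H+
From the ICE table, Ka = x²/(0.00095 − x) = 2.8 × 10^-8.
Assume x ≪ 0.00095: x ≈ √(2.8 × 10^-8 × 0.00095) = 5.16 × 10^-6 M
Check: 0.54% ionized — well under 5%, approximation valid.
pH = −log[H+] = −log(5.16 × 10^-6) = 5.29

pH = 5.29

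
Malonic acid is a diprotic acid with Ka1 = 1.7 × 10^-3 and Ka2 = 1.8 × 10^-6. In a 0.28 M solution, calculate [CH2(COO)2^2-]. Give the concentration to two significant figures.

First ionization gives [H+] ≈ [CH2(COOH)COO-] = 2.10 × 10^-2 M.
Second step: Ka2 = [H+][CH2(COO)2^2-]/[CH2(COOH)COO-] ≈ [CH2(COO)2^2-] (since [H+] ≈ [CH2(COOH)COO-]).
So [CH2(COO)2^2-] ≈ Ka2.

1.8 × 10^-6 M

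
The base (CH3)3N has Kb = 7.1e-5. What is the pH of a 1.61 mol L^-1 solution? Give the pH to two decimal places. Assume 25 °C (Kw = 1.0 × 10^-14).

pH = 12.03

(CH3)3N + H2O ⇌ (CH3)3NH+ + OH-
Let x = [OH-] at equilibrium. Kb = x²/(1.61 − x).
Since Kb ≪ C₀, x ≈ √(Kb·C₀) = 1.07 × 10^-2 M.
pOH = 1.97, so pH = 14.00 − pOH = 12.03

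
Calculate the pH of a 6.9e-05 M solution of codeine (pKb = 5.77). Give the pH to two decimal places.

pH = 9.00

C18H21NO3 + H2O ⇌ C18H22NO3+ + OH-
Kb = 10^(−5.77) = 1.70 × 10^-6
From the ICE table, Kb = [OH-]²/(6.9e-05 − [OH-]) = 1.70 × 10^-6.
Here C₀/Kb ≈ 40.6, so the small-[OH-] approximation fails. Use the quadratic:
[OH-] = (−Kb + √(Kb² + 4·Kb·C₀))/2 = 1.00 × 10^-5 M
pOH = 5.00, so pH = 14.00 − pOH = 9.00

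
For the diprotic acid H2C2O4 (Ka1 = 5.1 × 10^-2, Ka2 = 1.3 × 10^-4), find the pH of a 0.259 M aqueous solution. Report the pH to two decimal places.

pH = 1.04

Since Ka1 ≫ Ka2, the first ionization dominates [H+].
Ka1 = x²/(0.259 − x) = 5.1 × 10^-2
Solving the quadratic: x = (−Ka1 + √(Ka1² + 4·Ka1·C₀))/2 = 9.22 × 10^-2 M
pH = −log(9.22 × 10^-2) = 1.04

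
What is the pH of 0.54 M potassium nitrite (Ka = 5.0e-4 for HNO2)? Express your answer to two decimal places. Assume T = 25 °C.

NO2- is the conjugate base of the weak acid HNO2.
Kb = Kw/Ka = 1.0×10^-14 / 5.0 × 10^-4 = 2.00 × 10^-11
From the ICE table, Kb = x²/(0.54 − x) = 2.00 × 10^-11.
Neglecting x in the denominator: x = √(2.00 × 10^-11 × 0.54) = 3.29 × 10^-6 M
pOH = −log(3.29 × 10^-6) = 5.48; pH = 14.00 − 5.48 = 8.52

pH = 8.52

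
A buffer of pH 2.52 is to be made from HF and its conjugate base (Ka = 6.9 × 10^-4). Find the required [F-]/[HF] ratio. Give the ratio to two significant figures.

pKa = -log(6.9 × 10^-4) = 3.161
pH = pKa + log(r) ⇒ log(r) = 2.52 − 3.161 = -0.641
r = [F-]/[HF] = 10^(-0.641) = 0.229

ratio = 0.23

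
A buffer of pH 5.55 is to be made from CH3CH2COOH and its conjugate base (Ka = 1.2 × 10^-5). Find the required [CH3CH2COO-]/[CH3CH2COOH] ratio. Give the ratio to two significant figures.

pKa = -log(1.2 × 10^-5) = 4.921
pH = pKa + log(r) ⇒ log(r) = 5.55 − 4.921 = +0.629
r = [CH3CH2COO-]/[CH3CH2COOH] = 10^(+0.629) = 4.26

ratio = 4.3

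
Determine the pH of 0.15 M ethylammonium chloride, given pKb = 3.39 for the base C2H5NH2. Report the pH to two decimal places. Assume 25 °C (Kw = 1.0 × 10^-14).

C2H5NH3+ is the conjugate acid of the weak base C2H5NH2.
Kb = 10^(−3.39) = 4.07 × 10^-4
Ka = Kw/Kb = 1.0×10^-14 / 4.07 × 10^-4 = 2.46 × 10^-11
From the ICE table, Ka = [H+]²/(0.15 − [H+]) = 2.46 × 10^-11.
Neglecting [H+] in the denominator: [H+] = √(2.46 × 10^-11 × 0.15) = 1.92 × 10^-6 M
([H+]/C₀ = 0.0013% < 5%, so the approximation holds.)
pH = −log(1.92 × 10^-6) = 5.72

pH = 5.72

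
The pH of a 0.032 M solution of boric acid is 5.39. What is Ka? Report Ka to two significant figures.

Ka = 5.2 × 10^-10

[H+] = 10^(-5.39) = 4.07 × 10^-6 M
At equilibrium [HA] = 0.032 − 4.07 × 10^-6 = 3.20 × 10^-2 M
Ka = [H+][A-]/[HA] = (4.07 × 10^-6)² / 3.20 × 10^-2 = 5.2 × 10^-10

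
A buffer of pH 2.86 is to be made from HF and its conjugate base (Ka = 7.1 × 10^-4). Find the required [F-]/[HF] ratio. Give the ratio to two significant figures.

pKa = -log(7.1 × 10^-4) = 3.149
pH = pKa + log(r) ⇒ log(r) = 2.86 − 3.149 = -0.289
r = [F-]/[HF] = 10^(-0.289) = 0.514

ratio = 0.51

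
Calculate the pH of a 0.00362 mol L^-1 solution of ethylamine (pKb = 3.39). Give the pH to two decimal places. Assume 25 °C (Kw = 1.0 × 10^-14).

pH = 11.01

C2H5NH2 + H2O ⇌ C2H5NH3+ + OH-
Kb = 10^(−3.39) = 4.07 × 10^-4
From the ICE table, Kb = [OH-]²/(0.00362 − [OH-]) = 4.07 × 10^-4.
[OH-] is not negligible relative to C₀; solve [OH-]² + 0.000407·[OH-] − 1.47e-06 = 0.
[OH-] = [−0.000407 + √(0.000407² + 5.89e-06)]/2 = 1.03 × 10^-3 M
pOH = 2.99, so pH = 14.00 − pOH = 11.01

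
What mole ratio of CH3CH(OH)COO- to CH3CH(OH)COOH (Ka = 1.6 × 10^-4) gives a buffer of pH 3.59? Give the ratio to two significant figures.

ratio = 0.62

pKa = -log(1.6 × 10^-4) = 3.796
pH = pKa + log(r) ⇒ log(r) = 3.59 − 3.796 = -0.206
r = [CH3CH(OH)COO-]/[CH3CH(OH)COOH] = 10^(-0.206) = 0.622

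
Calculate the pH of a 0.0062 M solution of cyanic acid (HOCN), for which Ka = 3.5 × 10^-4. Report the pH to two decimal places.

HOCN ⇌ OCN- + H+
From the ICE table, Ka = x²/(0.0062 − x) = 3.5 × 10^-4.
x is not negligible relative to C₀; solve x² + 0.00035·x − 2.17e-06 = 0.
x = [−0.00035 + √(0.00035² + 8.68e-06)]/2 = 1.31 × 10^-3 M
pH = −log[H+] = −log(1.31 × 10^-3) = 2.88

pH = 2.88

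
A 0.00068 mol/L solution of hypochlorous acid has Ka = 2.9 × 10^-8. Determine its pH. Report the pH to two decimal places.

HOCl ⇌ OCl- + H+
From the ICE table, Ka = [H+]²/(0.00068 − [H+]) = 2.9 × 10^-8.
Since Ka ≪ C₀, [H+] ≈ √(Ka·C₀) = 4.44 × 10^-6 M.
Check: 0.65% ionized — well under 5%, approximation valid.
pH = −log(4.44 × 10^-6) = 5.35

pH = 5.35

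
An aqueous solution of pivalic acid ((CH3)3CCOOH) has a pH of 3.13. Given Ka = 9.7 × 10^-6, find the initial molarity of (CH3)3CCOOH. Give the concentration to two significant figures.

C₀ = 5.7 × 10^-2 M

[H+] = 10^(-3.13) = 7.41 × 10^-4 M = x
Ka = x²/(C₀ − x) ⇒ C₀ = x + x²/Ka
C₀ = 7.41 × 10^-4 + (7.41 × 10^-4)²/(9.7 × 10^-6) = 5.73 × 10^-2 M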